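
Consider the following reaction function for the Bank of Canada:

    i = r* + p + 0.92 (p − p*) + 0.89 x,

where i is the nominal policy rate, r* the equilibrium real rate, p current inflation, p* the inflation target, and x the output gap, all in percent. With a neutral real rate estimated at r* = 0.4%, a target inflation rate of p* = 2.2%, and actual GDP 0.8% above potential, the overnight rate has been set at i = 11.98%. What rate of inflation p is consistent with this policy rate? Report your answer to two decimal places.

6.71%

Output 0.8% above potential → x = 0.8.
Collecting p: i = r* + (1 + 0.92) p − 0.92 p* + 0.89 x
1.92 p = 11.98 − 0.4 + 0.92 × 2.2 − 0.89 × 0.8 = 12.892
p = 12.892 / 1.92 = 6.71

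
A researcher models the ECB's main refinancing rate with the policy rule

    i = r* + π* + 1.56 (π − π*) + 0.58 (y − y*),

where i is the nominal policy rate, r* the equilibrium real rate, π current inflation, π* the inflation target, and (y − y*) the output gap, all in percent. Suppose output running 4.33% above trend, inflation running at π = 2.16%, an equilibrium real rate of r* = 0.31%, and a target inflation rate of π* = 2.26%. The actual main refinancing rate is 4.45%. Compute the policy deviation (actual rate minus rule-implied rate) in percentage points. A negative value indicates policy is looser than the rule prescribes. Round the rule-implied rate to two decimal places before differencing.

-0.48 pp

Output 4.33% above potential → (y − y*) = 4.33.
i = 0.31 + 2.26 + 1.56 × (2.16 − 2.26) + 0.58 × 4.33
   = 0.31 + 2.26 − 0.156 + 2.5114 = 4.93
Deviation = 4.45 − 4.93 = -0.48 pp.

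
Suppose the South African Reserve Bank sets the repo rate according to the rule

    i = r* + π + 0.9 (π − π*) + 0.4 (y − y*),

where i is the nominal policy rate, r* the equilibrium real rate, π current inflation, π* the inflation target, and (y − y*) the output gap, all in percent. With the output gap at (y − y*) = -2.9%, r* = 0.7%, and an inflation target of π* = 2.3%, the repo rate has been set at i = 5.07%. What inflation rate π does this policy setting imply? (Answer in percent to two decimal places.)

4.00%

Collecting π: i = r* + (1 + 0.9) π − 0.9 π* + 0.4 (y − y*)
1.9 π = 5.07 − 0.7 + 0.9 × 2.3 − 0.4 × (-2.9) = 7.6
π = 7.6 / 1.9 = 4.00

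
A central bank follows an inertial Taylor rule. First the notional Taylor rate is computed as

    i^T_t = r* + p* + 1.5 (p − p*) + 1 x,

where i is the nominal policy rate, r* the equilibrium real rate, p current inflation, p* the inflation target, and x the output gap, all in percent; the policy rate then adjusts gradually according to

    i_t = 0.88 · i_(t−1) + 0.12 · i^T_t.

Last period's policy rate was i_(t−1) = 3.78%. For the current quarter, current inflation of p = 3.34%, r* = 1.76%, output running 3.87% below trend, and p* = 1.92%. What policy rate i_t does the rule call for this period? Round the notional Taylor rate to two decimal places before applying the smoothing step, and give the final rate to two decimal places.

Output 3.87% below potential → x = -3.87.
i^T_t = 1.76 + 1.92 + 1.5 × (3.34 − 1.92) + 1 × (-3.87)
   = 1.76 + 1.92 + 2.13 − 3.87 = 1.94
i_t = 0.88 × 3.78 + 0.12 × 1.94 = 3.3264 + 0.2328 = 3.56

3.56%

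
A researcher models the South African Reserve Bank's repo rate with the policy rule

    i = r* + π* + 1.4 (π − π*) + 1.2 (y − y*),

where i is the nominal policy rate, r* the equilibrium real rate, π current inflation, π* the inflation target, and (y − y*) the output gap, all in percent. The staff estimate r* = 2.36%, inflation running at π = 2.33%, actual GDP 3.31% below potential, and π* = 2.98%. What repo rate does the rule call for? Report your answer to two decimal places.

Output 3.31% below potential → (y − y*) = -3.31.
i = 2.36 + 2.98 + 1.4 × (2.33 − 2.98) + 1.2 × (-3.31)
   = 2.36 + 2.98 − 0.91 − 3.972 = 0.46

0.46%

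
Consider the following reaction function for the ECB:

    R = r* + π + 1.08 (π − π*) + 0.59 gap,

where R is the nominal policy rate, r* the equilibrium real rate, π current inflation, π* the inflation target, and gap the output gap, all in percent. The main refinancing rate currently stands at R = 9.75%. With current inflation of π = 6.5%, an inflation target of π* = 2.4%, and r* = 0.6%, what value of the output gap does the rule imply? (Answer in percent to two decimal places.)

-3.01%

0.59 gap = 9.75 − 0.6 − 6.5 − 1.08 × (6.5 − 2.4) = -1.778
gap = -1.778 / 0.59 = -3.01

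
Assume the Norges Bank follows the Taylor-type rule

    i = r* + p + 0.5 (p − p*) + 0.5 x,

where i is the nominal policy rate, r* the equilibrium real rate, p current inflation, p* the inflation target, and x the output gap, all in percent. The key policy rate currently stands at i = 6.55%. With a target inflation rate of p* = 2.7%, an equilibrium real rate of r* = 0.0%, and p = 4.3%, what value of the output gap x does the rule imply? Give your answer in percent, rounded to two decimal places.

0.5 x = 6.55 − 0.0 − 4.3 − 0.5 × (4.3 − 2.7) = 1.45
x = 1.45 / 0.5 = 2.90

2.90%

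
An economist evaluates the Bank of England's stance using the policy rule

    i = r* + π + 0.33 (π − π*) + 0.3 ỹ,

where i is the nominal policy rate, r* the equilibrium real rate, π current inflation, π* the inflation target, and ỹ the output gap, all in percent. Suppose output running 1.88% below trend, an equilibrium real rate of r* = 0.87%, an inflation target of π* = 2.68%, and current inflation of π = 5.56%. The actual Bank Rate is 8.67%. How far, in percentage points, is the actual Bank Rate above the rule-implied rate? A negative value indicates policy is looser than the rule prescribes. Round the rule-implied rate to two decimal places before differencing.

1.85 pp

Output 1.88% below potential → ỹ = -1.88.
i = 0.87 + 5.56 + 0.33 × (5.56 − 2.68) + 0.3 × (-1.88)
   = 0.87 + 5.56 + 0.9504 − 0.564 = 6.82
Deviation = 8.67 − 6.82 = 1.85 pp.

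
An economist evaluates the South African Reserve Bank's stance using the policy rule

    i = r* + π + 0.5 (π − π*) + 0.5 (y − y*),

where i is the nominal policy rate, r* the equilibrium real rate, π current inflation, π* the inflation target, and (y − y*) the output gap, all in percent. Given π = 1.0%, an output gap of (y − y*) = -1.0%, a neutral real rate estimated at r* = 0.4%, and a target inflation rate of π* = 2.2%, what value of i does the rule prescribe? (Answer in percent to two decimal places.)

0.30%

i = 0.4 + 1.0 + 0.5 × (1.0 − 2.2) + 0.5 × (-1.0)
   = 0.4 + 1 − 0.6 − 0.5 = 0.30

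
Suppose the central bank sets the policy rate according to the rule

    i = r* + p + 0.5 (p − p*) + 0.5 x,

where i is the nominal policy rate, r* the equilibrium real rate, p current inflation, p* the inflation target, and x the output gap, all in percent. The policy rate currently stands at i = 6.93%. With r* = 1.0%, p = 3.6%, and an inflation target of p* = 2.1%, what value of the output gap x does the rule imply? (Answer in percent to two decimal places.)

0.5 x = 6.93 − 1.0 − 3.6 − 0.5 × (3.6 − 2.1) = 1.58
x = 1.58 / 0.5 = 3.16

3.16%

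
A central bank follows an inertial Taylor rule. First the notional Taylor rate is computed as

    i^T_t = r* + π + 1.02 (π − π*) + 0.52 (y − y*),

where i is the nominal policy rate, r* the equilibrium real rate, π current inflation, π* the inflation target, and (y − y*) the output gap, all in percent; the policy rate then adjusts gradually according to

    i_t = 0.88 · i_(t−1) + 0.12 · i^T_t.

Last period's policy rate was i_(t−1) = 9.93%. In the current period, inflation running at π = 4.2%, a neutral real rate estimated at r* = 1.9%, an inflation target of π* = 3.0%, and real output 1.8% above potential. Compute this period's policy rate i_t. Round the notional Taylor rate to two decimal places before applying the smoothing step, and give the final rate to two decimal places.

Output 1.8% above potential → (y − y*) = 1.8.
i^T_t = 1.9 + 4.2 + 1.02 × (4.2 − 3.0) + 0.52 × 1.8
   = 1.9 + 4.2 + 1.224 + 0.936 = 8.26
i_t = 0.88 × 9.93 + 0.12 × 8.26 = 8.7384 + 0.9912 = 9.73

9.73%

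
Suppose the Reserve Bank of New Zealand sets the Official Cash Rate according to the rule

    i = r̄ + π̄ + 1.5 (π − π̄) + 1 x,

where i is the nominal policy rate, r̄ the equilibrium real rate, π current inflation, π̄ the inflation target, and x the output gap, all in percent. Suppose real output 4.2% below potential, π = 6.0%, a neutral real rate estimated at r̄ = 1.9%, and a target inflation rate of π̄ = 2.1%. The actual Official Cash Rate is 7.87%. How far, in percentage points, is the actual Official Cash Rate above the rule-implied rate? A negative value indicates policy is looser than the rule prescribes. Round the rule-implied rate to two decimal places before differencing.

Output 4.2% below potential → x = -4.2.
i = 1.9 + 2.1 + 1.5 × (6.0 − 2.1) + 1 × (-4.2)
   = 1.9 + 2.1 + 5.85 − 4.2 = 5.65
Deviation = 7.87 − 5.65 = 2.22 pp.

2.22 pp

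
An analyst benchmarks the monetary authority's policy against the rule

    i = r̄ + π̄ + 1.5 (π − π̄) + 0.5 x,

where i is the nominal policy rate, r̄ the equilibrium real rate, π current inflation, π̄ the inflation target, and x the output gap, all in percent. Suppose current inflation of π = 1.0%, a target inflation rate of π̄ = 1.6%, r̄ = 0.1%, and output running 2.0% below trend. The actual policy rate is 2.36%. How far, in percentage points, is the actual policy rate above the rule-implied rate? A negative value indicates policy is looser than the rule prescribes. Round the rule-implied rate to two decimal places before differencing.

2.56 pp

Output 2.0% below potential → x = -2.0.
i = 0.1 + 1.6 + 1.5 × (1.0 − 1.6) + 0.5 × (-2.0)
   = 0.1 + 1.6 − 0.9 − 1 = -0.20
Deviation = 2.36 − (-0.20) = 2.56 pp.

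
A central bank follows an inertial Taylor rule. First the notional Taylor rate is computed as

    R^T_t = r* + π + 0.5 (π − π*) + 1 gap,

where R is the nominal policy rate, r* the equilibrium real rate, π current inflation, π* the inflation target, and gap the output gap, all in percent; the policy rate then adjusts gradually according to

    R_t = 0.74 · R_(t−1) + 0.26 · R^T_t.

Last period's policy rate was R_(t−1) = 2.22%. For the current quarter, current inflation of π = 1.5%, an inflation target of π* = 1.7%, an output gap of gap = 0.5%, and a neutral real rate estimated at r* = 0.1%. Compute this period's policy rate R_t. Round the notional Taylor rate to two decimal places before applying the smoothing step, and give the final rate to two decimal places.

2.16%

R^T_t = 0.1 + 1.5 + 0.5 × (1.5 − 1.7) + 1 × 0.5
   = 0.1 + 1.5 − 0.1 + 0.5 = 2.00
R_t = 0.74 × 2.22 + 0.26 × 2.00 = 1.6428 + 0.52 = 2.16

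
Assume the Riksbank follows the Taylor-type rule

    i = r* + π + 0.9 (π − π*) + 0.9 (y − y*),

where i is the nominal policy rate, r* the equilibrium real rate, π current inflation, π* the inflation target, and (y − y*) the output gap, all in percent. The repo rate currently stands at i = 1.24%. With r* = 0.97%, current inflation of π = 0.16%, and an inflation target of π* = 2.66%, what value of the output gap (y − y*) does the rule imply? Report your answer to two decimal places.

2.62%

0.9 (y − y*) = 1.24 − 0.97 − 0.16 − 0.9 × (0.16 − 2.66) = 2.36
(y − y*) = 2.36 / 0.9 = 2.62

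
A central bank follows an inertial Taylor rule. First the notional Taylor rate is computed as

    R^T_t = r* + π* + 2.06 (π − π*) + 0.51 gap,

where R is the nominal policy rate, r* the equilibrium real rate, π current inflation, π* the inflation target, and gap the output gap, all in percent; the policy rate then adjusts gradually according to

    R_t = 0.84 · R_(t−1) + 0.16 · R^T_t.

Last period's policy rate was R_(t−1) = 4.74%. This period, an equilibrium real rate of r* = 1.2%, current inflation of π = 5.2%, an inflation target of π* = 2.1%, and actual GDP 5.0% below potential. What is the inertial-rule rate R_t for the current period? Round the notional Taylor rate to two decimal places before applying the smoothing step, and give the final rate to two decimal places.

5.12%

Output 5.0% below potential → gap = -5.0.
R^T_t = 1.2 + 2.1 + 2.06 × (5.2 − 2.1) + 0.51 × (-5.0)
   = 1.2 + 2.1 + 6.386 − 2.55 = 7.14
R_t = 0.84 × 4.74 + 0.16 × 7.14 = 3.9816 + 1.1424 = 5.12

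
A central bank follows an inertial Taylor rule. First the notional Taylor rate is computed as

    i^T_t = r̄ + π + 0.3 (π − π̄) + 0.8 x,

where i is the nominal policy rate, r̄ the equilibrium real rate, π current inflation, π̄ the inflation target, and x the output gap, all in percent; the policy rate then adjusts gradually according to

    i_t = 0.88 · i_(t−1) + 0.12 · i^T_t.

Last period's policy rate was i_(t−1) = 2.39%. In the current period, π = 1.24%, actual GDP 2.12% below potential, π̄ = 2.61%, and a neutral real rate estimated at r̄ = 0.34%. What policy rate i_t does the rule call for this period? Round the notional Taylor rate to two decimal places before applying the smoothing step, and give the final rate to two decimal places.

Output 2.12% below potential → x = -2.12.
i^T_t = 0.34 + 1.24 + 0.3 × (1.24 − 2.61) + 0.8 × (-2.12)
   = 0.34 + 1.24 − 0.411 − 1.696 = -0.53
i_t = 0.88 × 2.39 + 0.12 × (-0.53) = 2.1032 − 0.0636 = 2.04

2.04%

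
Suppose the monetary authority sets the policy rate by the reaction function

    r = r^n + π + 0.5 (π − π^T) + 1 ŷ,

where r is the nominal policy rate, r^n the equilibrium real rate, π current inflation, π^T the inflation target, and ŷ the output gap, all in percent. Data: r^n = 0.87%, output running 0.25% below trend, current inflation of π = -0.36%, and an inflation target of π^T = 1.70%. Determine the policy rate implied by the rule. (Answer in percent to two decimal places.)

-0.77%

Output 0.25% below potential → ŷ = -0.25.
r = 0.87 + (-0.36) + 0.5 × (-0.36 − 1.70) + 1 × (-0.25)
   = 0.87 − 0.36 − 1.03 − 0.25 = -0.77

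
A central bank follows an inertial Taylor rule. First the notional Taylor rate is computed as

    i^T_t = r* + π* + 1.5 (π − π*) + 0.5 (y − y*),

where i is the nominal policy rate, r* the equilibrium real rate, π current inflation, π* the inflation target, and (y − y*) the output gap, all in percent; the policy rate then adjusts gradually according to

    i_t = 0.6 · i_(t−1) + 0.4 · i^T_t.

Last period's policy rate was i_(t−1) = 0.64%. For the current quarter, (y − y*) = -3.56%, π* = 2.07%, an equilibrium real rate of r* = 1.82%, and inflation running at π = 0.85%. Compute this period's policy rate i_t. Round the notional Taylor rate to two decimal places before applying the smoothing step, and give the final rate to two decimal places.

i^T_t = 1.82 + 2.07 + 1.5 × (0.85 − 2.07) + 0.5 × (-3.56)
   = 1.82 + 2.07 − 1.83 − 1.78 = 0.28
i_t = 0.6 × 0.64 + 0.4 × 0.28 = 0.384 + 0.112 = 0.50

0.50%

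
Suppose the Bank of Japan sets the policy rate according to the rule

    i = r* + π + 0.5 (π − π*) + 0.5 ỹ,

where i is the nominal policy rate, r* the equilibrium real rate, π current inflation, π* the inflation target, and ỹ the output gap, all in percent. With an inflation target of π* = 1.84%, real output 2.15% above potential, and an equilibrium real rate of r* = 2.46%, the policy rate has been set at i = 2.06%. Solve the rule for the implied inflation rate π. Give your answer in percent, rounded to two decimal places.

-0.37%

Output 2.15% above potential → ỹ = 2.15.
Collecting π: i = r* + (1 + 0.5) π − 0.5 π* + 0.5 ỹ
1.5 π = 2.06 − 2.46 + 0.5 × 1.84 − 0.5 × 2.15 = -0.555
π = -0.555 / 1.5 = -0.37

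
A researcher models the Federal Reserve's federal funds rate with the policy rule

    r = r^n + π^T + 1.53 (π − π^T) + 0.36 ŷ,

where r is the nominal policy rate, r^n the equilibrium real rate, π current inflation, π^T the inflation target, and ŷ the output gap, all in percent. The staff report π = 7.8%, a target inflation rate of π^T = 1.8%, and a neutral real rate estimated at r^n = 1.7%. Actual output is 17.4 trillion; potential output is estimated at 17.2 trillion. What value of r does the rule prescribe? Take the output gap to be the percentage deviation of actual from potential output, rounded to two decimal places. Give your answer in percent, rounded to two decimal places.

13.10%

Output gap = 100 × (17.4 − 17.2) / 17.2 = 1.16%.
r = 1.70 + 1.80 + 1.53 × (7.80 − 1.80) + 0.36 × 1.16
   = 1.70 + 1.8 + 9.18 + 0.4176 = 13.10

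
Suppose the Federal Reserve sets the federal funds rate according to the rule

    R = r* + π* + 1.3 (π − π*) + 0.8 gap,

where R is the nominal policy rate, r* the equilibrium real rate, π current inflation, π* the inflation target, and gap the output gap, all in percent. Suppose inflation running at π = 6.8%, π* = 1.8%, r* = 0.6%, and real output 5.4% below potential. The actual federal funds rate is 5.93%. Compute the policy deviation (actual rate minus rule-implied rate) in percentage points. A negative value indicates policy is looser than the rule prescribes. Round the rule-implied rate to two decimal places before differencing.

1.35 pp

Output 5.4% below potential → gap = -5.4.
R = 0.6 + 1.8 + 1.3 × (6.8 − 1.8) + 0.8 × (-5.4)
   = 0.6 + 1.8 + 6.5 − 4.32 = 4.58
Deviation = 5.93 − 4.58 = 1.35 pp.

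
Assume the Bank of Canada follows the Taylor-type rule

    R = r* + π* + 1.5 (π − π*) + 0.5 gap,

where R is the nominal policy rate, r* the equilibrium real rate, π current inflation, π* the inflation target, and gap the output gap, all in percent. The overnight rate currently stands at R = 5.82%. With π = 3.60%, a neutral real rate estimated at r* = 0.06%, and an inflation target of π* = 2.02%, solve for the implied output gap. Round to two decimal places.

0.5 gap = 5.82 − 0.06 − 2.02 − 1.5 × (3.60 − 2.02) = 1.37
gap = 1.37 / 0.5 = 2.74

2.74%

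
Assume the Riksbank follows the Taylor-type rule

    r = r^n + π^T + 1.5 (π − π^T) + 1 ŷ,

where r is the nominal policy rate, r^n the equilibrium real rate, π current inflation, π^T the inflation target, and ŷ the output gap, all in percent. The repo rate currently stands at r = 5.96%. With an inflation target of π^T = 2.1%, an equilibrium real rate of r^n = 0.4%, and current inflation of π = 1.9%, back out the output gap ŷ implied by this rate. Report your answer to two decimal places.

1 ŷ = 5.96 − 0.4 − 2.1 − 1.5 × (1.9 − 2.1) = 3.76
ŷ = 3.76 / 1 = 3.76

3.76%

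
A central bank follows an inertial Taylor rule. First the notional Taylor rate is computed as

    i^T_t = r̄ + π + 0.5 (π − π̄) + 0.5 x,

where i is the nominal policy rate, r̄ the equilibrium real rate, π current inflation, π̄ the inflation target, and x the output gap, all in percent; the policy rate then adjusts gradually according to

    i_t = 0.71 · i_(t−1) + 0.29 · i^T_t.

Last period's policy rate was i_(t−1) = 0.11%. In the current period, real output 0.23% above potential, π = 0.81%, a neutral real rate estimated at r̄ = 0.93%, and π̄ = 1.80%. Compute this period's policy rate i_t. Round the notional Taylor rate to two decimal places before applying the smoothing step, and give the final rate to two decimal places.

0.47%

Output 0.23% above potential → x = 0.23.
i^T_t = 0.93 + 0.81 + 0.5 × (0.81 − 1.80) + 0.5 × 0.23
   = 0.93 + 0.81 − 0.495 + 0.115 = 1.36
i_t = 0.71 × 0.11 + 0.29 × 1.36 = 0.0781 + 0.3944 = 0.47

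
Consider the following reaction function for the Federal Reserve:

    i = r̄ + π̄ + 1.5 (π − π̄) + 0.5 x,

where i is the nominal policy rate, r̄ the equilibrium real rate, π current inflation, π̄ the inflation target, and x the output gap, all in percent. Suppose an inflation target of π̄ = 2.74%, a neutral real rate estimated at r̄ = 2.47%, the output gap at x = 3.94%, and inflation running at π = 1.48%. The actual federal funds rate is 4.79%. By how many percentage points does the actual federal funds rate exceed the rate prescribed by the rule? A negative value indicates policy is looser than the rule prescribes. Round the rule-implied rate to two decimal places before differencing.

i = 2.47 + 2.74 + 1.5 × (1.48 − 2.74) + 0.5 × 3.94
   = 2.47 + 2.74 − 1.89 + 1.97 = 5.29
Deviation = 4.79 − 5.29 = -0.50 pp.

-0.50 pp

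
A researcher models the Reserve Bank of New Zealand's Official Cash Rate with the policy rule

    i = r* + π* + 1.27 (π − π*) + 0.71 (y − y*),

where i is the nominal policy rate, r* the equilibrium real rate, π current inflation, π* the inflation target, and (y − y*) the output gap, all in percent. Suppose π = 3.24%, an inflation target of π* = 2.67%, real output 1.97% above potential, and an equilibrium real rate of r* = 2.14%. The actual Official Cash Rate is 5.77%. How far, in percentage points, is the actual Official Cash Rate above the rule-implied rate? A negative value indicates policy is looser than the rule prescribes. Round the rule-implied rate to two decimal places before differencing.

-1.16 pp

Output 1.97% above potential → (y − y*) = 1.97.
i = 2.14 + 2.67 + 1.27 × (3.24 − 2.67) + 0.71 × 1.97
   = 2.14 + 2.67 + 0.7239 + 1.3987 = 6.93
Deviation = 5.77 − 6.93 = -1.16 pp.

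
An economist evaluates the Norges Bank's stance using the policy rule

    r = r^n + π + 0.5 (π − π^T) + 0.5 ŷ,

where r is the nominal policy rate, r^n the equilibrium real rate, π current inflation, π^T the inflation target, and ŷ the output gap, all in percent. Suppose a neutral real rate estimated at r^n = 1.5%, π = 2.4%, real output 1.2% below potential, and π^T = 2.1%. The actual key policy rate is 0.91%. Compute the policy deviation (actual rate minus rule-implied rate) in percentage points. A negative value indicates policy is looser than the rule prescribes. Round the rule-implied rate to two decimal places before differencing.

-2.54 pp

Output 1.2% below potential → ŷ = -1.2.
r = 1.5 + 2.4 + 0.5 × (2.4 − 2.1) + 0.5 × (-1.2)
   = 1.5 + 2.4 + 0.15 − 0.6 = 3.45
Deviation = 0.91 − 3.45 = -2.54 pp.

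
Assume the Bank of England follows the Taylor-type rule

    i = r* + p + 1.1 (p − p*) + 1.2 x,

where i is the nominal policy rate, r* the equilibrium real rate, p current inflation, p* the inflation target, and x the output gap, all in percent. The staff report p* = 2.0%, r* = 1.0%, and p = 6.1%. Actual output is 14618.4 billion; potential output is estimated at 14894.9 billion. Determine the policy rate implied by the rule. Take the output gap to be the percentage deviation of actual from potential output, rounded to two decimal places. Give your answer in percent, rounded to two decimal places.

9.38%

Output gap = 100 × (14618.4 − 14894.9) / 14894.9 = -1.86%.
i = 1.00 + 6.10 + 1.1 × (6.10 − 2.00) + 1.2 × (-1.86)
   = 1.00 + 6.1 + 4.51 − 2.232 = 9.38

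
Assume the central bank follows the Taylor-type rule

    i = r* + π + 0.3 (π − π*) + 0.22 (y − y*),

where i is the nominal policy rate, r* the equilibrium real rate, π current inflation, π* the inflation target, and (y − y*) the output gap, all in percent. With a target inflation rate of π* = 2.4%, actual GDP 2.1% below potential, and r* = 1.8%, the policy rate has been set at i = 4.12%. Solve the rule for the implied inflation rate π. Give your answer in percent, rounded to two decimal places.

Output 2.1% below potential → (y − y*) = -2.1.
Collecting π: i = r* + (1 + 0.3) π − 0.3 π* + 0.22 (y − y*)
1.3 π = 4.12 − 1.8 + 0.3 × 2.4 − 0.22 × (-2.1) = 3.502
π = 3.502 / 1.3 = 2.69

2.69%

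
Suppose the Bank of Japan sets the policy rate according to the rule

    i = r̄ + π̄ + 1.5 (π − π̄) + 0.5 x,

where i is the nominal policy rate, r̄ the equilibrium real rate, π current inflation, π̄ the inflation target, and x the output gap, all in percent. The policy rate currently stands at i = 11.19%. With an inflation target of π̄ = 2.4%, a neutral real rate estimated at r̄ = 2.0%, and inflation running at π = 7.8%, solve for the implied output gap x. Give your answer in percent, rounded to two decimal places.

0.5 x = 11.19 − 2.0 − 2.4 − 1.5 × (7.8 − 2.4) = -1.31
x = -1.31 / 0.5 = -2.62

-2.62%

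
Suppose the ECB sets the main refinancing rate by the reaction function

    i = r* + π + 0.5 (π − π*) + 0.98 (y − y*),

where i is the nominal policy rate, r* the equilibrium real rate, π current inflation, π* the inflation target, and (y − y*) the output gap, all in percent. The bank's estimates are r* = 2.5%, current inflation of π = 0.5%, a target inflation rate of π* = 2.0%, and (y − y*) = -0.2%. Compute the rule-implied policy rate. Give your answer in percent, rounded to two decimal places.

2.05%

i = 2.5 + 0.5 + 0.5 × (0.5 − 2.0) + 0.98 × (-0.2)
   = 2.5 + 0.5 − 0.75 − 0.196 = 2.05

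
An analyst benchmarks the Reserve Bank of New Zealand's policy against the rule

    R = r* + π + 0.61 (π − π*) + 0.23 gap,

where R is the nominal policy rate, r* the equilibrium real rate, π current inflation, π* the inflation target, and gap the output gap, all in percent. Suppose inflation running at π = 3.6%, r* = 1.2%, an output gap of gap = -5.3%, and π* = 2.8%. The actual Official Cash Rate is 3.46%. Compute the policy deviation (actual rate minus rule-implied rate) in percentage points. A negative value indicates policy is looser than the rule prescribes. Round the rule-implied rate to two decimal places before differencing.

-0.61 pp

R = 1.2 + 3.6 + 0.61 × (3.6 − 2.8) + 0.23 × (-5.3)
   = 1.2 + 3.6 + 0.488 − 1.219 = 4.07
Deviation = 3.46 − 4.07 = -0.61 pp.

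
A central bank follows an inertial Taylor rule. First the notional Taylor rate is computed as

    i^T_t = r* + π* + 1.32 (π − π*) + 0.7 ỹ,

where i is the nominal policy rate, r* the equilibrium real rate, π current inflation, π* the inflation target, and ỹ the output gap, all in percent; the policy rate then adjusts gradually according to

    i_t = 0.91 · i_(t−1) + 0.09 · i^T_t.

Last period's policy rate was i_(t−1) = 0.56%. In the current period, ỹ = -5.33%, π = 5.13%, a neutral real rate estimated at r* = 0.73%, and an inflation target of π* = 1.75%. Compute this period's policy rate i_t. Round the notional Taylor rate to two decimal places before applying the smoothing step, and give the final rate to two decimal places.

i^T_t = 0.73 + 1.75 + 1.32 × (5.13 − 1.75) + 0.7 × (-5.33)
   = 0.73 + 1.75 + 4.4616 − 3.731 = 3.21
i_t = 0.91 × 0.56 + 0.09 × 3.21 = 0.5096 + 0.2889 = 0.80

0.80%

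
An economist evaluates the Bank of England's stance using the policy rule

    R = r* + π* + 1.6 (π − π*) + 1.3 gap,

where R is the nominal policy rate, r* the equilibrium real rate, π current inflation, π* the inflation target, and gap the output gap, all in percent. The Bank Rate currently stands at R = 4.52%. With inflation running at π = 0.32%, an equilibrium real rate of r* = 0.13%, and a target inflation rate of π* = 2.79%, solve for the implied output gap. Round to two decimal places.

4.27%

1.3 gap = 4.52 − 0.13 − 2.79 − 1.6 × (0.32 − 2.79) = 5.552
gap = 5.552 / 1.3 = 4.27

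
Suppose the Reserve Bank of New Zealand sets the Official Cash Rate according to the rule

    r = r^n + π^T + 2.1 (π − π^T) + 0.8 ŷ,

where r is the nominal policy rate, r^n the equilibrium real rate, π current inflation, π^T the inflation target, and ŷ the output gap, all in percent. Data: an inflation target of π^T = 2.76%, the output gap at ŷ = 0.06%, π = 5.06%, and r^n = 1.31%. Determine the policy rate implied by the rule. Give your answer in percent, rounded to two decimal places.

8.95%

r = 1.31 + 2.76 + 2.1 × (5.06 − 2.76) + 0.8 × 0.06
   = 1.31 + 2.76 + 4.83 + 0.048 = 8.95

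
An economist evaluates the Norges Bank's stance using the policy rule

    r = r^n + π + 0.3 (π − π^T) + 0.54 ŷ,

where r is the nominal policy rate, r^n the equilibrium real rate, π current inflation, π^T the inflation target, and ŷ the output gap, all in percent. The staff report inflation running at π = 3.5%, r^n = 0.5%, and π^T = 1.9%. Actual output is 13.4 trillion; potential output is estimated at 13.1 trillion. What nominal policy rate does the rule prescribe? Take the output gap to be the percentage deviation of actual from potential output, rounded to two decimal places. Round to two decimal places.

Output gap = 100 × (13.4 − 13.1) / 13.1 = 2.29%.
r = 0.50 + 3.50 + 0.3 × (3.50 − 1.90) + 0.54 × 2.29
   = 0.50 + 3.5 + 0.48 + 1.2366 = 5.72

5.72%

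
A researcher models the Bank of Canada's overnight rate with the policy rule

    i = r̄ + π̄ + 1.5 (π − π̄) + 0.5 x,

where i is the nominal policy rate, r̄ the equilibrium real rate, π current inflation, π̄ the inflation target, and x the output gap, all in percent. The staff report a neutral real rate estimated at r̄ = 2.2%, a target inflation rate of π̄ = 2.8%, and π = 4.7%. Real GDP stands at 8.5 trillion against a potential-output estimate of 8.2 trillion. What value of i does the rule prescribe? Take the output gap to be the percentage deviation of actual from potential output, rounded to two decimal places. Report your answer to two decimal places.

Output gap = 100 × (8.5 − 8.2) / 8.2 = 3.66%.
i = 2.20 + 2.80 + 1.5 × (4.70 − 2.80) + 0.5 × 3.66
   = 2.20 + 2.8 + 2.85 + 1.83 = 9.68

9.68%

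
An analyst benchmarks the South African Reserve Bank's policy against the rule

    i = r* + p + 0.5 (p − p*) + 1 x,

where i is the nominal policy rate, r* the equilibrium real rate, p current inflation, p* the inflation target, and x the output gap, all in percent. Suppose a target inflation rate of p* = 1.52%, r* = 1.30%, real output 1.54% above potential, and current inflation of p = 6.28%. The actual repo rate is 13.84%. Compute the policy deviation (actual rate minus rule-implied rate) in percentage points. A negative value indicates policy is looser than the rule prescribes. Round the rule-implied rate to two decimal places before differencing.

2.34 pp

Output 1.54% above potential → x = 1.54.
i = 1.30 + 6.28 + 0.5 × (6.28 − 1.52) + 1 × 1.54
   = 1.30 + 6.28 + 2.38 + 1.54 = 11.50
Deviation = 13.84 − 11.50 = 2.34 pp.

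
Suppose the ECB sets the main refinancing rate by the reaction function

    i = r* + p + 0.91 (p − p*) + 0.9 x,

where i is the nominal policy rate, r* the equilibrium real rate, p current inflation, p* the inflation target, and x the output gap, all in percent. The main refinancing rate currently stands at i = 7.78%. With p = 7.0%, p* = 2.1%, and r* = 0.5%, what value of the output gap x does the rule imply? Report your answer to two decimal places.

0.9 x = 7.78 − 0.5 − 7.0 − 0.91 × (7.0 − 2.1) = -4.179
x = -4.179 / 0.9 = -4.64

-4.64%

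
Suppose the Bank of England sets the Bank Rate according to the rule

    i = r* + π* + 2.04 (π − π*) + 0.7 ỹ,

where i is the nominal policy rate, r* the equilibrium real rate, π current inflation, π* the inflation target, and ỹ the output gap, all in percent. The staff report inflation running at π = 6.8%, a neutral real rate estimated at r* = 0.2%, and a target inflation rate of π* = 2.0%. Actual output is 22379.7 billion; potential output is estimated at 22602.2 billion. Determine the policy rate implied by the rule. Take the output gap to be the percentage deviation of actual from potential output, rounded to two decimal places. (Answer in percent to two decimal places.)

Output gap = 100 × (22379.7 − 22602.2) / 22602.2 = -0.98%.
i = 0.20 + 2.00 + 2.04 × (6.80 − 2.00) + 0.7 × (-0.98)
   = 0.20 + 2 + 9.792 − 0.686 = 11.31

11.31%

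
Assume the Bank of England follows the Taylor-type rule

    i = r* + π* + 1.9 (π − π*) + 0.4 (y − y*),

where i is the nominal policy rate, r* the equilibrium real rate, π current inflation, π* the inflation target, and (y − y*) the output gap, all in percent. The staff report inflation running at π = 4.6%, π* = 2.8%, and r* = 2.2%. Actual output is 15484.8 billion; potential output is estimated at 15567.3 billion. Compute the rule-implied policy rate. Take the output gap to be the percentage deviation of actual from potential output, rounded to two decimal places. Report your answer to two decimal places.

Output gap = 100 × (15484.8 − 15567.3) / 15567.3 = -0.53%.
i = 2.20 + 2.80 + 1.9 × (4.60 − 2.80) + 0.4 × (-0.53)
   = 2.20 + 2.8 + 3.42 − 0.212 = 8.21

8.21%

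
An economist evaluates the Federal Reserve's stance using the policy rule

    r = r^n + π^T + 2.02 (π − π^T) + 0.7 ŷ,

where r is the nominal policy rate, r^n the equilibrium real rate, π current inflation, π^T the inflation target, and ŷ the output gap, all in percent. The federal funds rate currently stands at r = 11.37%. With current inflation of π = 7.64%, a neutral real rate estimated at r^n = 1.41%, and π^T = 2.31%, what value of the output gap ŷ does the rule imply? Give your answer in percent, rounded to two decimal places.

0.7 ŷ = 11.37 − 1.41 − 2.31 − 2.02 × (7.64 − 2.31) = -3.1166
ŷ = -3.1166 / 0.7 = -4.45

-4.45%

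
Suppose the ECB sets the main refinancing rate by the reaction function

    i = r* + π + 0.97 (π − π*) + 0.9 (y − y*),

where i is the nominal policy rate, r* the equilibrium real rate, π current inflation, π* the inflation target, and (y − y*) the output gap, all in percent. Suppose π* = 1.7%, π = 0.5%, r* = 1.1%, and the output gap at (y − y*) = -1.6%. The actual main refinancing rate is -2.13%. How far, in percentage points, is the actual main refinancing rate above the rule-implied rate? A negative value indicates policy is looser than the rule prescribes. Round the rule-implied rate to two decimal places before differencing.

-1.13 pp

i = 1.1 + 0.5 + 0.97 × (0.5 − 1.7) + 0.9 × (-1.6)
   = 1.1 + 0.5 − 1.164 − 1.44 = -1.00
Deviation = -2.13 − (-1.00) = -1.13 pp.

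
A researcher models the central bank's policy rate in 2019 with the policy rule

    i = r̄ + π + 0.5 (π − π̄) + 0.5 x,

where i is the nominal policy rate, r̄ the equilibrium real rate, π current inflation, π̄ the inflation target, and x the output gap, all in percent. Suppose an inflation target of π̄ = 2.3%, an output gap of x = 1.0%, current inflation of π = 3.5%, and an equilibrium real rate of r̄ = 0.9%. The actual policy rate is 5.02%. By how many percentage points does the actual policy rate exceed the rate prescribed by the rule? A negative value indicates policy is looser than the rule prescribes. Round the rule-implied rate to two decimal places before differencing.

-0.48 pp

i = 0.9 + 3.5 + 0.5 × (3.5 − 2.3) + 0.5 × 1.0
   = 0.9 + 3.5 + 0.6 + 0.5 = 5.50
Deviation = 5.02 − 5.50 = -0.48 pp.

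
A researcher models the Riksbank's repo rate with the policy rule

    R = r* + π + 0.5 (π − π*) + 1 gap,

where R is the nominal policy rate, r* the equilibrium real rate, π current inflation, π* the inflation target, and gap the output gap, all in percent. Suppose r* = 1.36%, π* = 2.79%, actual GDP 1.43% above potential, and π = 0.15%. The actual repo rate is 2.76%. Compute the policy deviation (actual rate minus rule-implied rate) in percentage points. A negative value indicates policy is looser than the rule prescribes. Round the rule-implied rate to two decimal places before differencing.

Output 1.43% above potential → gap = 1.43.
R = 1.36 + 0.15 + 0.5 × (0.15 − 2.79) + 1 × 1.43
   = 1.36 + 0.15 − 1.32 + 1.43 = 1.62
Deviation = 2.76 − 1.62 = 1.14 pp.

1.14 pp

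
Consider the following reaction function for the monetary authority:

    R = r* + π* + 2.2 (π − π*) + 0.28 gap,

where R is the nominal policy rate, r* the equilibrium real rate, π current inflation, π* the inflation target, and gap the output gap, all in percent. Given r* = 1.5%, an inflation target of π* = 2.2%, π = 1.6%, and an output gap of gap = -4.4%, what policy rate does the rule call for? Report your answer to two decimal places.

R = 1.5 + 2.2 + 2.2 × (1.6 − 2.2) + 0.28 × (-4.4)
   = 1.5 + 2.2 − 1.32 − 1.232 = 1.15

1.15%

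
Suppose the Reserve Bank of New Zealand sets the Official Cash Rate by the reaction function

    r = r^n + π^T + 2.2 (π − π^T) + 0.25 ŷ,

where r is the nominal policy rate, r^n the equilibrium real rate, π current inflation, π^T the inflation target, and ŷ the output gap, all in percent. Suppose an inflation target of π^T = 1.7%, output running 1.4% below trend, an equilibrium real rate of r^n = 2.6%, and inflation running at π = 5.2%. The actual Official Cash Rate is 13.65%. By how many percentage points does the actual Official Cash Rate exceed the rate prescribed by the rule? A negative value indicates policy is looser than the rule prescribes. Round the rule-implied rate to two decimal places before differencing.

2.00 pp

Output 1.4% below potential → ŷ = -1.4.
r = 2.6 + 1.7 + 2.2 × (5.2 − 1.7) + 0.25 × (-1.4)
   = 2.6 + 1.7 + 7.7 − 0.35 = 11.65
Deviation = 13.65 − 11.65 = 2.00 pp.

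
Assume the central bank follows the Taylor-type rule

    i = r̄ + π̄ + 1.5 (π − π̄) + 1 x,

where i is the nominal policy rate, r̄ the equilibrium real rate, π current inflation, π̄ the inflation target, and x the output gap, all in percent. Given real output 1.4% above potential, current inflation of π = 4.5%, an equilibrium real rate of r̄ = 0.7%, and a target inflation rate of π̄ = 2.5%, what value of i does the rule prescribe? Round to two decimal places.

7.60%

Output 1.4% above potential → x = 1.4.
i = 0.7 + 2.5 + 1.5 × (4.5 − 2.5) + 1 × 1.4
   = 0.7 + 2.5 + 3 + 1.4 = 7.60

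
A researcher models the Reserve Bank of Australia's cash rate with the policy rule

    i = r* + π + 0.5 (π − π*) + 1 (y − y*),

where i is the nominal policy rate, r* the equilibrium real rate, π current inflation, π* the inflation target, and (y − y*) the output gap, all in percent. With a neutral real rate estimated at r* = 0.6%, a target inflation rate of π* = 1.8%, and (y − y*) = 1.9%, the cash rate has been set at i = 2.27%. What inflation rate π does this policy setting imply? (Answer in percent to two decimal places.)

0.45%

Collecting π: i = r* + (1 + 0.5) π − 0.5 π* + 1 (y − y*)
1.5 π = 2.27 − 0.6 + 0.5 × 1.8 − 1 × 1.9 = 0.67
π = 0.67 / 1.5 = 0.45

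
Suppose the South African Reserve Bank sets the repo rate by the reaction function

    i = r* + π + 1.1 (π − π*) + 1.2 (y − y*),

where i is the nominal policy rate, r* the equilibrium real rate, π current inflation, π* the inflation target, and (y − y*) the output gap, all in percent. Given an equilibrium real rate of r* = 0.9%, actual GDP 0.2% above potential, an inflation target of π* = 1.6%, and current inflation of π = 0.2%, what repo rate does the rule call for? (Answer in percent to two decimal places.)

Output 0.2% above potential → (y − y*) = 0.2.
i = 0.9 + 0.2 + 1.1 × (0.2 − 1.6) + 1.2 × 0.2
   = 0.9 + 0.2 − 1.54 + 0.24 = -0.20

-0.20%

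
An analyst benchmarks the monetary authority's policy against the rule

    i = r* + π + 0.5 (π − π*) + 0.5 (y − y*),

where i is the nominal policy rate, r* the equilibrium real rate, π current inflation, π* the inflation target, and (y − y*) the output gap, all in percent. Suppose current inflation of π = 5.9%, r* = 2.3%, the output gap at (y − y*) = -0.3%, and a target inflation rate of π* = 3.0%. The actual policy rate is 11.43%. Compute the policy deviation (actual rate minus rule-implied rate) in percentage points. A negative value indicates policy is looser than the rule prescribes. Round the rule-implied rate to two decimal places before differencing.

1.93 pp

i = 2.3 + 5.9 + 0.5 × (5.9 − 3.0) + 0.5 × (-0.3)
   = 2.3 + 5.9 + 1.45 − 0.15 = 9.50
Deviation = 11.43 − 9.50 = 1.93 pp.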